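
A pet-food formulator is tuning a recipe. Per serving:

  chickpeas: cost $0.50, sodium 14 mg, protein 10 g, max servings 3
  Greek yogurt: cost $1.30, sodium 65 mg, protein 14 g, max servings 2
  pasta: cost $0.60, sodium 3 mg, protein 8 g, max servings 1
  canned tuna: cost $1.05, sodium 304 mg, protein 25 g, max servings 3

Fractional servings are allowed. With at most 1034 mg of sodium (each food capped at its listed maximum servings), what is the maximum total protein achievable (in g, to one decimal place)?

136.6 g

Protein per mg sodium: pasta 2.667, chickpeas 0.7143, Greek yogurt 0.2154, canned tuna 0.08224.
Take 1 serving of pasta: uses 3 mg sodium, +8.0 g protein (running total 8.0 g).
Take 3 servings of chickpeas: uses 42 mg sodium, +30.0 g protein (running total 38.0 g).
Take 2 servings of Greek yogurt: uses 130 mg sodium, +28.0 g protein (running total 66.0 g).
Take 2.826 servings of canned tuna: uses 859 mg sodium, +70.6 g protein (running total 136.6 g).
Greedy by best ratio exhausts the sodium allowance optimally: 136.6 g.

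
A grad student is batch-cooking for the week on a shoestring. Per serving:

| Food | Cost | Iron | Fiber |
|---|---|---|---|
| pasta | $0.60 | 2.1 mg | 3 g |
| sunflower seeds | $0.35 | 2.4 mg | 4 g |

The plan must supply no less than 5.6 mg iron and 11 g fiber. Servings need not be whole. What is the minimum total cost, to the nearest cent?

Check every corner: each single food scaled to meet both minima, and each pair solved so both constraints bind.
pasta only: max(5.6/2.1, 11/3) = 3.667 servings → $2.20.
sunflower seeds only: max(5.6/2.4, 11/4) = 2.75 servings → $0.96.
pasta + sunflower seeds with both targets exact would need a negative amount; discard.
So the least-cost plan costs $0.96.

$0.96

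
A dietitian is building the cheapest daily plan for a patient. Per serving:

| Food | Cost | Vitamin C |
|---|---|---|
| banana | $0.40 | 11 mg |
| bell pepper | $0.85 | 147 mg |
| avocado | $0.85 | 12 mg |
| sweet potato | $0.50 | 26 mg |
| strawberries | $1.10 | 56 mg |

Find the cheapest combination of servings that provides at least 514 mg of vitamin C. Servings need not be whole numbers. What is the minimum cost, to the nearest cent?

Cost per mg of vitamin C: bell pepper $0.0058, sweet potato $0.0192, strawberries $0.0196, banana $0.0364, avocado $0.0708.
With no serving limits, use only bell pepper: 514 mg / 147 mg = 3.497 servings × $0.85 = $2.97.

$2.97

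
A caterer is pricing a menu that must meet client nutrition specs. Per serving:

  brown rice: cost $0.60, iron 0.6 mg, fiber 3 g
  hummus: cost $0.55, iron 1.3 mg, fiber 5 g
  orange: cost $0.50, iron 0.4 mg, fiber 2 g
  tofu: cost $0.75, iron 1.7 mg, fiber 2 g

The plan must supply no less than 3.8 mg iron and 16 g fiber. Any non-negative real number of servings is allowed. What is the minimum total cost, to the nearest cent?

$1.76

brown rice only: max(3.8/0.6, 16/3) = 6.333 servings → $3.80.
hummus only: max(3.8/1.3, 16/5) = 3.2 servings → $1.76.
orange only: max(3.8/0.4, 16/2) = 9.5 servings → $4.75.
tofu only: max(3.8/1.7, 16/2) = 8 servings → $6.00.
brown rice + hummus with both tight: 2 servings and 2 servings → $2.30.
brown rice + orange (both tight): parallel constraints — no distinct corner.
brown rice + tofu with both tight: 5.026 servings and 0.4615 servings → $3.36.
hummus + orange with both tight: 2 servings and 3 servings → $2.60.
hummus + tofu: intersection lies outside the first quadrant.
orange + tofu with both tight: 7.538 servings and 0.4615 servings → $4.12.
Cheapest feasible corner: $1.76.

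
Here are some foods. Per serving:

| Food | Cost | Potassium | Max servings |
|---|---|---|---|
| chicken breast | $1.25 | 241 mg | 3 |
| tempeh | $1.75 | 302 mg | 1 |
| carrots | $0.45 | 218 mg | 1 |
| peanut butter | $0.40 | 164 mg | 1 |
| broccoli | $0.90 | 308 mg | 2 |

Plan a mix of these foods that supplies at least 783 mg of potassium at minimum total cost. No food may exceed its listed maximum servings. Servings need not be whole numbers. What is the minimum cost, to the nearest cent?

Cost per mg of potassium: carrots $0.0021, peanut butter $0.0024, broccoli $0.0029, chicken breast $0.0052, tempeh $0.0058.
Take 1 serving of carrots: +218.0 mg potassium for $0.45 (total $0.45, still need 565.0 mg).
Take 1 serving of peanut butter: +164.0 mg potassium for $0.40 (total $0.85, still need 401.0 mg).
Take 1.302 servings of broccoli: +401.0 mg potassium for $1.17 (total $2.02, still need 0.0 mg).
Filling from the cheapest source first is optimal under one linear minimum: $2.02.

$2.02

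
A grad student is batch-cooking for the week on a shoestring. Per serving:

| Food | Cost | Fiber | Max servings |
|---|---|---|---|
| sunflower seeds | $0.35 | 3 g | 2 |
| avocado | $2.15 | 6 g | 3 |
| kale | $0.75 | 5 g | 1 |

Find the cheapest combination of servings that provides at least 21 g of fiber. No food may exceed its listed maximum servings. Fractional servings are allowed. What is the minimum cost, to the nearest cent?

$5.03

Cost per g of fiber: sunflower seeds $0.1167, kale $0.1500, avocado $0.3583.
Take 2 servings of sunflower seeds: +6.0 g fiber for $0.70 (total $0.70, still need 15.0 g).
Take 1 serving of kale: +5.0 g fiber for $0.75 (total $1.45, still need 10.0 g).
Take 1.667 servings of avocado: +10.0 g fiber for $3.58 (total $5.03, still need 0.0 g).
Greedy by cheapest-per-g is optimal for a single linear constraint, so the minimum cost is $5.03.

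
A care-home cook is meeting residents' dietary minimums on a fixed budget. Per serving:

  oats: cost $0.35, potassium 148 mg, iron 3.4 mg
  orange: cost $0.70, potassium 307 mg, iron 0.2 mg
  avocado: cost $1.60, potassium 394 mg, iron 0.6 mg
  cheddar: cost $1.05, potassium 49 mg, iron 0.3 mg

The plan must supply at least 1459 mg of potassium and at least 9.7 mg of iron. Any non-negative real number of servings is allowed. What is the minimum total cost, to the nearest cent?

Check every corner: each single food scaled to meet both minima, and each pair solved so both constraints bind.
oats only: max(1459/148, 9.7/3.4) = 9.858 servings → $3.45.
orange only: max(1459/307, 9.7/0.2) = 48.5 servings → $33.95.
avocado only: max(1459/394, 9.7/0.6) = 16.17 servings → $25.87.
cheddar only: max(1459/49, 9.7/0.3) = 32.33 servings → $33.95.
oats + orange with both tight: 2.648 servings and 3.476 servings → $3.36.
oats + avocado with both tight: 2.356 servings and 2.818 servings → $5.33.
oats + cheddar with both tight: 0.3077 servings and 28.85 servings → $30.40.
orange + avocado with both targets exact would need a negative amount; discard.
orange + cheddar with both targets exact would need a negative amount; discard.
avocado + cheddar: intersection lies outside the first quadrant.
The minimum over all feasible corners is $3.36.

$3.36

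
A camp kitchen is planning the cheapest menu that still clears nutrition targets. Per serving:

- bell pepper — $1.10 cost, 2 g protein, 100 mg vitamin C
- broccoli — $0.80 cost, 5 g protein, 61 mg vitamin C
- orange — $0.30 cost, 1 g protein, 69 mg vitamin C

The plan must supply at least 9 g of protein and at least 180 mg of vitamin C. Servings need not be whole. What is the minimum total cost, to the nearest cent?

$1.61

bell pepper only: max(9/2, 180/100) = 4.5 servings → $4.95.
broccoli only: max(9/5, 180/61) = 2.951 servings → $2.36.
orange only: max(9/1, 180/69) = 9 servings → $2.70.
bell pepper + broccoli with both tight: 0.9286 servings and 1.429 servings → $2.16.
bell pepper + orange: the both-tight solution has a negative serving — not a feasible corner.
broccoli + orange with both tight: 1.553 servings and 1.236 servings → $1.61.
Cheapest feasible corner: $1.61.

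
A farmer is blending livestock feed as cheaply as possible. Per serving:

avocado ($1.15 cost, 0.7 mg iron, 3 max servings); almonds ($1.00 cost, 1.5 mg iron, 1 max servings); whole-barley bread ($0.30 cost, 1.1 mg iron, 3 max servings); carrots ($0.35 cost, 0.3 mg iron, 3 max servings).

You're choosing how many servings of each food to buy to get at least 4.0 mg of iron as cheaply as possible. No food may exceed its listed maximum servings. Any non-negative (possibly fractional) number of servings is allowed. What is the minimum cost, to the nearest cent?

Cost per mg of iron: whole-barley bread $0.2727, almonds $0.6667, carrots $1.1667, avocado $1.6429.
Take 3 servings of whole-barley bread: +3.3 mg iron for $0.90 (total $0.90, still need 0.7 mg).
Take 0.4667 servings of almonds: +0.7 mg iron for $0.47 (total $1.37, still need 0.0 mg).
Greedy by cheapest-per-mg is optimal for a single linear constraint, so the minimum cost is $1.37.

$1.37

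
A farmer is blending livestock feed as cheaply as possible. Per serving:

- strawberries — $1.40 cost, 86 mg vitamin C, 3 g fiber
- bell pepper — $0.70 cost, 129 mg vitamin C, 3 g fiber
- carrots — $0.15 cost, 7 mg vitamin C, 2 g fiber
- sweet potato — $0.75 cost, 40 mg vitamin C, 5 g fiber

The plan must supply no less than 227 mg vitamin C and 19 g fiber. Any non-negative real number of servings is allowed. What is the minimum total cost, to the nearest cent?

At the optimum either one food covers both requirements or two foods hit both targets exactly; no other combination can be cheaper.
strawberries only: max(227/86, 19/3) = 6.333 servings → $8.87.
bell pepper only: max(227/129, 19/3) = 6.333 servings → $4.43.
carrots only: max(227/7, 19/2) = 32.43 servings → $4.86.
sweet potato only: max(227/40, 19/5) = 5.675 servings → $4.26.
strawberries + bell pepper: intersection lies outside the first quadrant.
strawberries + carrots with both tight: 2.126 servings and 6.311 servings → $3.92.
strawberries + sweet potato with both tight: 1.21 servings and 3.074 servings → $4.00.
bell pepper + carrots with both tight: 1.354 servings and 7.468 servings → $2.07.
bell pepper + sweet potato with both tight: 0.7143 servings and 3.371 servings → $3.03.
carrots + sweet potato: the both-tight solution has a negative serving — not a feasible corner.
Cheapest feasible corner: $2.07.

$2.07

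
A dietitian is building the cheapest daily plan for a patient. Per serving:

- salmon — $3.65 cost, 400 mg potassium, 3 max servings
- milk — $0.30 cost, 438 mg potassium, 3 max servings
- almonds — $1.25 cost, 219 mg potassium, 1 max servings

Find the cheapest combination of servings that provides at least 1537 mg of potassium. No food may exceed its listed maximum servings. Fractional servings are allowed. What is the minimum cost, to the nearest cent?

$2.19

Cost per mg of potassium: milk $0.0007, almonds $0.0057, salmon $0.0091.
Take 3 servings of milk: +1314.0 mg potassium for $0.90 (total $0.90, still need 223.0 mg).
Take 1 serving of almonds: +219.0 mg potassium for $1.25 (total $2.15, still need 4.0 mg).
Take 0.01 servings of salmon: +4.0 mg potassium for $0.04 (total $2.19, still need 0.0 mg).
Filling from the cheapest source first is optimal under one linear minimum: $2.19.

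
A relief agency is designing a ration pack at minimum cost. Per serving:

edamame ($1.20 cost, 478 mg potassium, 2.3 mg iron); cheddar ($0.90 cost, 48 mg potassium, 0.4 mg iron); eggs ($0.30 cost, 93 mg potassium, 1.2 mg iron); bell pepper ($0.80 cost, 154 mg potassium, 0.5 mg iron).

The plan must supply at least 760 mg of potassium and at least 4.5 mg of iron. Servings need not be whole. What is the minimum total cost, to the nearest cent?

edamame only: max(760/478, 4.5/2.3) = 1.957 servings → $2.35.
cheddar only: max(760/48, 4.5/0.4) = 15.83 servings → $14.25.
eggs only: max(760/93, 4.5/1.2) = 8.172 servings → $2.45.
bell pepper only: max(760/154, 4.5/0.5) = 9 servings → $7.20.
edamame + cheddar with both tight: 1.089 servings and 4.988 servings → $5.80.
edamame + eggs with both tight: 1.372 servings and 1.12 servings → $1.98.
edamame + bell pepper: the both-tight solution has a negative serving — not a feasible corner.
cheddar + eggs: the both-tight solution has a negative serving — not a feasible corner.
cheddar + bell pepper with both tight: 8.324 servings and 2.34 servings → $9.36.
eggs + bell pepper with both tight: 2.263 servings and 3.568 servings → $3.53.
Cheapest feasible corner: $1.98.

$1.98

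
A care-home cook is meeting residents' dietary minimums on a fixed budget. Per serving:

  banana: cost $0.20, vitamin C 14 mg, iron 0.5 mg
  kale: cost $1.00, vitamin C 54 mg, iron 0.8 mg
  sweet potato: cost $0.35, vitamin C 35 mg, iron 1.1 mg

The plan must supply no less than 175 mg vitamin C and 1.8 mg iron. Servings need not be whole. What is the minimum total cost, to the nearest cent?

At the optimum either one food covers both requirements or two foods hit both targets exactly; no other combination can be cheaper.
banana only: max(175/14, 1.8/0.5) = 12.5 servings → $2.50.
kale only: max(175/54, 1.8/0.8) = 3.241 servings → $3.24.
sweet potato only: max(175/35, 1.8/1.1) = 5 servings → $1.75.
banana + kale: intersection lies outside the first quadrant.
banana + sweet potato: the both-tight solution has a negative serving — not a feasible corner.
kale + sweet potato with both targets exact would need a negative amount; discard.
So the least-cost plan costs $1.75.

$1.75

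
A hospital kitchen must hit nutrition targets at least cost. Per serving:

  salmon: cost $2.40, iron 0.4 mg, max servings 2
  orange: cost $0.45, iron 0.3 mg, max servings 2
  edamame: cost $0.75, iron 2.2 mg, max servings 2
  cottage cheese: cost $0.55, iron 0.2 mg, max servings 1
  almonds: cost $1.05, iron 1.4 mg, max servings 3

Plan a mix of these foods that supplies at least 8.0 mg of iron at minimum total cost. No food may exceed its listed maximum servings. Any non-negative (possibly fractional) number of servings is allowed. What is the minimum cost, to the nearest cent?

$4.20

Cost per mg of iron: edamame $0.3409, almonds $0.7500, orange $1.5000, cottage cheese $2.7500, salmon $6.0000.
Take 2 servings of edamame: +4.4 mg iron for $1.50 (total $1.50, still need 3.6 mg).
Take 2.571 servings of almonds: +3.6 mg iron for $2.70 (total $4.20, still need 0.0 mg).
Filling from the cheapest source first is optimal under one linear minimum: $4.20.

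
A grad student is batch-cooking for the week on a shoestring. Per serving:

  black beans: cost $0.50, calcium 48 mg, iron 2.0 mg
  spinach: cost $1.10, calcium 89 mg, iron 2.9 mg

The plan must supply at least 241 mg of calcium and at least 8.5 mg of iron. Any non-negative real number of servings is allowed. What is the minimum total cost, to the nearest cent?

Compare the cost at each extreme point of the feasible region.
black beans only: max(241/48, 8.5/2.0) = 5.021 servings → $2.51.
spinach only: max(241/89, 8.5/2.9) = 2.931 servings → $3.22.
black beans + spinach with both tight: 1.485 servings and 1.907 servings → $2.84.
The minimum over all feasible corners is $2.51.

$2.51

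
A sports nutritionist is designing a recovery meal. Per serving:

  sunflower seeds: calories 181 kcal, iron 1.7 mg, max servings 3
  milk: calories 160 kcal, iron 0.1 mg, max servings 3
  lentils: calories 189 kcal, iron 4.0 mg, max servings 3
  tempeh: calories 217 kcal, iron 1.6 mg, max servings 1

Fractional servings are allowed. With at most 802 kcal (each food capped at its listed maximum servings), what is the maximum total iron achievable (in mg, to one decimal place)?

14.2 mg

Iron per kcal: lentils 0.02116, sunflower seeds 0.009392, tempeh 0.007373, milk 0.000625.
Take 3 servings of lentils: uses 567 kcal, +12.0 mg iron (running total 12.0 mg).
Take 1.298 servings of sunflower seeds: uses 235 kcal, +2.2 mg iron (running total 14.2 mg).
Greedy by best ratio exhausts the calories allowance optimally: 14.2 mg.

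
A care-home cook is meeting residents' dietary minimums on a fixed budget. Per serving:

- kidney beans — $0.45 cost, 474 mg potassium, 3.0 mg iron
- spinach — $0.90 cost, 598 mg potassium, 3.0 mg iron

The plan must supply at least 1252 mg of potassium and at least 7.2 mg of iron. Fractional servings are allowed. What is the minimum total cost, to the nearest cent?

$1.19

This is a tiny linear program; its minimum lies at a vertex of the feasible set. List the vertices and price them.
kidney beans only: max(1252/474, 7.2/3.0) = 2.641 servings → $1.19.
spinach only: max(1252/598, 7.2/3.0) = 2.4 servings → $2.16.
kidney beans + spinach with both tight: 1.477 servings and 0.9226 servings → $1.50.
So the least-cost plan costs $1.19.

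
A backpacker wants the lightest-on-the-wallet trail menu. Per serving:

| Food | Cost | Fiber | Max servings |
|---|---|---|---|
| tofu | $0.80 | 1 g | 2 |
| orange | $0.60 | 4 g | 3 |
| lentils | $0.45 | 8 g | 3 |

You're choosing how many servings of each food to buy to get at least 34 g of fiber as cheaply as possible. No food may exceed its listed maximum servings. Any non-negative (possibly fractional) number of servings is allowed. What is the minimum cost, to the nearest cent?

$2.85

Cost per g of fiber: lentils $0.0563, orange $0.1500, tofu $0.8000.
Take 3 servings of lentils: +24.0 g fiber for $1.35 (total $1.35, still need 10.0 g).
Take 2.5 servings of orange: +10.0 g fiber for $1.50 (total $2.85, still need 0.0 g).
Filling from the cheapest source first is optimal under one linear minimum: $2.85.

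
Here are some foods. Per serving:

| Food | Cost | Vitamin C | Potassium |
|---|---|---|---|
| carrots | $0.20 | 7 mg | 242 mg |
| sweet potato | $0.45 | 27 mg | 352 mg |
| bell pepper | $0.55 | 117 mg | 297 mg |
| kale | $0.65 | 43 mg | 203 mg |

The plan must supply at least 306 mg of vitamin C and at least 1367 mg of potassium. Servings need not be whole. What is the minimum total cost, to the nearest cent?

$1.88

Two binding constraints pin down two serving amounts, so the optimal mix uses at most two foods. The candidates are each food alone (scaled to the tighter of vitamin C/potassium) and each pair with both constraints tight.
carrots only: max(306/7, 1367/242) = 43.71 servings → $8.74.
sweet potato only: max(306/27, 1367/352) = 11.33 servings → $5.10.
bell pepper only: max(306/117, 1367/297) = 4.603 servings → $2.53.
kale only: max(306/43, 1367/203) = 7.116 servings → $4.63.
carrots + sweet potato: the both-tight solution has a negative serving — not a feasible corner.
carrots + bell pepper with both tight: 2.632 servings and 2.458 servings → $1.88.
carrots + kale with both targets exact would need a negative amount; discard.
sweet potato + bell pepper with both tight: 2.082 servings and 2.135 servings → $2.11.
sweet potato + kale: the both-tight solution has a negative serving — not a feasible corner.
bell pepper + kale with both tight: 0.3039 servings and 6.289 servings → $4.26.
Cheapest feasible corner: $1.88.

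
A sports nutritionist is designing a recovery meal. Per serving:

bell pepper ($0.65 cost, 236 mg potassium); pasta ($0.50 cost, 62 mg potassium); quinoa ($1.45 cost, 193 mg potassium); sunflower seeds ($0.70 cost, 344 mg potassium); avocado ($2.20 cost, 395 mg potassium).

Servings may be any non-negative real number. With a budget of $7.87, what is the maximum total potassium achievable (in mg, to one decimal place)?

3867.5 mg

Potassium per dollar: sunflower seeds 491.4, bell pepper 363.1, avocado 179.5, quinoa 133.1, pasta 124.
With no serving limits, spend the whole cost allowance on sunflower seeds: $7.87 / $0.70 × 344 mg = 3867.5 mg.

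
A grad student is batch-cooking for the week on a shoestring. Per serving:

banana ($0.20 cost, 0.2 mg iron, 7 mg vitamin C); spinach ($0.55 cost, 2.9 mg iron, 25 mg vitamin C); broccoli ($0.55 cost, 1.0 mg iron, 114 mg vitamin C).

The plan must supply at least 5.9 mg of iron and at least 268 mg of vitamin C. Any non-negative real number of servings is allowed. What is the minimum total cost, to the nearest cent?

An LP optimum is at a vertex; with two nutrient constraints at most two foods are used. Check each candidate.
banana only: max(5.9/0.2, 268/7) = 38.29 servings → $7.66.
spinach only: max(5.9/2.9, 268/25) = 10.72 servings → $5.90.
broccoli only: max(5.9/1.0, 268/114) = 5.9 servings → $3.25.
banana + spinach: intersection lies outside the first quadrant.
banana + broccoli with both tight: 25.61 servings and 0.7785 servings → $5.55.
spinach + broccoli with both tight: 1.324 servings and 2.061 servings → $1.86.
Cheapest feasible corner: $1.86.

$1.86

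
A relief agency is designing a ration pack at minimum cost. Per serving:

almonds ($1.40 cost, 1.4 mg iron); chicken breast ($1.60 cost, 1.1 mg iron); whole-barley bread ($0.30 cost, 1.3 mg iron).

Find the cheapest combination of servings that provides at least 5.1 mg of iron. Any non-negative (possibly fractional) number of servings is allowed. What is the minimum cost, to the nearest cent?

$1.18

Cost per mg of iron: whole-barley bread $0.2308, almonds $1.0000, chicken breast $1.4545.
With no serving limits, use only whole-barley bread: 5.1 mg / 1.3 mg = 3.923 servings × $0.30 = $1.18.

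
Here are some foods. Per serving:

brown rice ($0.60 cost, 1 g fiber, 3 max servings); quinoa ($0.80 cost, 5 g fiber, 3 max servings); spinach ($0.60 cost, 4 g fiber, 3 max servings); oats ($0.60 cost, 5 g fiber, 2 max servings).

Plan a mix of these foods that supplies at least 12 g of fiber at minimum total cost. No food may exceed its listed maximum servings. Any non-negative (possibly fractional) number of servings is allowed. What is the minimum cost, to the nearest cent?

$1.50

Cost per g of fiber: oats $0.1200, spinach $0.1500, quinoa $0.1600, brown rice $0.6000.
Take 2 servings of oats: +10.0 g fiber for $1.20 (total $1.20, still need 2.0 g).
Take 0.5 servings of spinach: +2.0 g fiber for $0.30 (total $1.50, still need 0.0 g).
Greedy by cheapest-per-g is optimal for a single linear constraint, so the minimum cost is $1.50.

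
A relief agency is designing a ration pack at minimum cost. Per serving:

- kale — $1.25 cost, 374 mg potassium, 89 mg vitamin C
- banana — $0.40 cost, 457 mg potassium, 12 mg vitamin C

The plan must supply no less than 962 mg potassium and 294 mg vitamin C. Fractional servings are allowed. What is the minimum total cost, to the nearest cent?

$4.13

Compare the cost at each extreme point of the feasible region.
kale only: max(962/374, 294/89) = 3.303 servings → $4.13.
banana only: max(962/457, 294/12) = 24.5 servings → $9.80.
kale + banana: intersection lies outside the first quadrant.
The minimum over all feasible corners is $4.13.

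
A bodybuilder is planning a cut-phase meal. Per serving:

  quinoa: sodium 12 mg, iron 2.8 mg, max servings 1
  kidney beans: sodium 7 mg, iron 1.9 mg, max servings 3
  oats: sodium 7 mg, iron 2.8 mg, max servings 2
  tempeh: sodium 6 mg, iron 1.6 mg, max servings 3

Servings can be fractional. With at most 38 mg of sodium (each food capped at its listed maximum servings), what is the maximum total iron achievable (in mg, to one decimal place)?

12.1 mg

Iron per mg sodium: oats 0.4, kidney beans 0.2714, tempeh 0.2667, quinoa 0.2333.
Take 2 servings of oats: uses 14 mg sodium, +5.6 mg iron (running total 5.6 mg).
Take 3 servings of kidney beans: uses 21 mg sodium, +5.7 mg iron (running total 11.3 mg).
Take 0.5 servings of tempeh: uses 3 mg sodium, +0.8 mg iron (running total 12.1 mg).
Filling greedily by iron-per-mg sodium is optimal for one linear limit, giving 12.1 mg.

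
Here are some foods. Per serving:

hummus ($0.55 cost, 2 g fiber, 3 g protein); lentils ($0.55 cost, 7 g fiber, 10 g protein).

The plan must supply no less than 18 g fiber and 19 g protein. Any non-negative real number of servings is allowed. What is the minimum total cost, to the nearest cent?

For a min-cost LP with two ≥-constraints, a basic feasible solution has at most two positive variables.
hummus only: max(18/2, 19/3) = 9 servings → $4.95.
lentils only: max(18/7, 19/10) = 2.571 servings → $1.41.
hummus + lentils: the both-tight solution has a negative serving — not a feasible corner.
So the least-cost plan costs $1.41.

$1.41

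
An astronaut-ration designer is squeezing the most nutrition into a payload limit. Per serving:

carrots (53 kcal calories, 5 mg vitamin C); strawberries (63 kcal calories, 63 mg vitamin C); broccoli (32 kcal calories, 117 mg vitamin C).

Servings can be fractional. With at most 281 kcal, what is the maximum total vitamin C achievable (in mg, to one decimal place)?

Vitamin C per kcal: broccoli 3.656, strawberries 1, carrots 0.09434.
With no serving limits, spend the whole calories allowance on broccoli: 281 kcal / 32 kcal × 117 mg = 1027.4 mg.

1027.4 mg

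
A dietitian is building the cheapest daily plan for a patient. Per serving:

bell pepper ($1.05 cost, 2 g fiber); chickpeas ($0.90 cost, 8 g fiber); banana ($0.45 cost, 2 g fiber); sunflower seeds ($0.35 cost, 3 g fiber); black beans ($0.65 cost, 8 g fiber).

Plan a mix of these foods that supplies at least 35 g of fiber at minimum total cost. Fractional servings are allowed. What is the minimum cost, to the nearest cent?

Cost per g of fiber: black beans $0.0813, chickpeas $0.1125, sunflower seeds $0.1167, banana $0.2250, bell pepper $0.5250.
With no serving limits, use only black beans: 35 g / 8 g = 4.375 servings × $0.65 = $2.84.

$2.84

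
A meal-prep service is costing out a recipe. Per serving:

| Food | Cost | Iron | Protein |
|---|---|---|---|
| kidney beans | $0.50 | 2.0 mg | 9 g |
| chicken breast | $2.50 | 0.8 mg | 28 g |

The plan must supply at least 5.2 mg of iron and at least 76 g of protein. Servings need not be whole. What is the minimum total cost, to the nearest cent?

For a min-cost LP with two ≥-constraints, a basic feasible solution has at most two positive variables.
kidney beans only: max(5.2/2.0, 76/9) = 8.444 servings → $4.22.
chicken breast only: max(5.2/0.8, 76/28) = 6.5 servings → $16.25.
kidney beans + chicken breast with both tight: 1.738 servings and 2.156 servings → $6.26.
Cheapest feasible corner: $4.22.

$4.22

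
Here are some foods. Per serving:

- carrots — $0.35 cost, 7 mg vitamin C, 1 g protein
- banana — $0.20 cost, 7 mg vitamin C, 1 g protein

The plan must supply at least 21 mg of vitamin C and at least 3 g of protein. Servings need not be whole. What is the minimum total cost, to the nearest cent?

With two linear requirements the optimum uses one or two foods; enumerate the corners.
carrots only: max(21/7, 3/1) = 3 servings → $1.05.
banana only: max(21/7, 3/1) = 3 servings → $0.60.
carrots + banana (both tight): parallel constraints — no distinct corner.
The minimum over all feasible corners is $0.60.

$0.60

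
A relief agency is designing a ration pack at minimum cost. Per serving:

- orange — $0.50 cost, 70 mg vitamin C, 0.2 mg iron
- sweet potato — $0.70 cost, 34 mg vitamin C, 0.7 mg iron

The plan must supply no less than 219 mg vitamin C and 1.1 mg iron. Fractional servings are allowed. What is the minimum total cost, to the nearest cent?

$1.92

Check every corner: each single food scaled to meet both minima, and each pair solved so both constraints bind.
orange only: max(219/70, 1.1/0.2) = 5.5 servings → $2.75.
sweet potato only: max(219/34, 1.1/0.7) = 6.441 servings → $4.51.
orange + sweet potato with both tight: 2.746 servings and 0.7867 servings → $1.92.
So the least-cost plan costs $1.92.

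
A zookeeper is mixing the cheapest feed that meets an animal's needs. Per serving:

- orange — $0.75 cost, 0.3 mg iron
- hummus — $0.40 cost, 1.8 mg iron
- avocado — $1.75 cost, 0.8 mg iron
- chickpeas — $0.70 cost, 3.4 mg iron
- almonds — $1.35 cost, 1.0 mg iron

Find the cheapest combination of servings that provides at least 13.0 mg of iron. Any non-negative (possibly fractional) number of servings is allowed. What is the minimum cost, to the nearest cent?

$2.68

Cost per mg of iron: chickpeas $0.2059, hummus $0.2222, almonds $1.3500, avocado $2.1875, orange $2.5000.
With no serving limits, use only chickpeas: 13.0 mg / 3.4 mg = 3.824 servings × $0.70 = $2.68.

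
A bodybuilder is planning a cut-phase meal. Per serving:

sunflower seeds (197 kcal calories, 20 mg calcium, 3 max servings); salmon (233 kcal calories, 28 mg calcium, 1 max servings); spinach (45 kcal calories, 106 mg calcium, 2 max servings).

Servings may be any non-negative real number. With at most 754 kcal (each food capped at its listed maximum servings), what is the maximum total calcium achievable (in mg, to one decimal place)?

283.8 mg

Calcium per kcal: spinach 2.356, salmon 0.1202, sunflower seeds 0.1015.
Take 2 servings of spinach: uses 90 kcal, +212.0 mg calcium (running total 212.0 mg).
Take 1 serving of salmon: uses 233 kcal, +28.0 mg calcium (running total 240.0 mg).
Take 2.188 servings of sunflower seeds: uses 431 kcal, +43.8 mg calcium (running total 283.8 mg).
Filling greedily by calcium-per-kcal is optimal for one linear limit, giving 283.8 mg.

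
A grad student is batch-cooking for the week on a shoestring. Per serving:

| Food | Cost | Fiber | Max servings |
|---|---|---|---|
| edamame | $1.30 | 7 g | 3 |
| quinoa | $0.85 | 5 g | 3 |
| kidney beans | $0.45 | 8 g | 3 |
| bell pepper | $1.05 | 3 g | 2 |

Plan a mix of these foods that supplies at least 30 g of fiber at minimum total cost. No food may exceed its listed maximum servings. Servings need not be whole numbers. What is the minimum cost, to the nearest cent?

$2.37

Cost per g of fiber: kidney beans $0.0563, quinoa $0.1700, edamame $0.1857, bell pepper $0.3500.
Take 3 servings of kidney beans: +24.0 g fiber for $1.35 (total $1.35, still need 6.0 g).
Take 1.2 servings of quinoa: +6.0 g fiber for $1.02 (total $2.37, still need 0.0 g).
Greedy by cheapest-per-g is optimal for a single linear constraint, so the minimum cost is $2.37.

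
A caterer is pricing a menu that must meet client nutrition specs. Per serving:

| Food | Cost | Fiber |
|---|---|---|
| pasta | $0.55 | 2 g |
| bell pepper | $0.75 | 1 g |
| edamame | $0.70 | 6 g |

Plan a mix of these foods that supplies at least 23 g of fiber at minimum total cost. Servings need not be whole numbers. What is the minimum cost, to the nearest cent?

$2.68

Cost per g of fiber: edamame $0.1167, pasta $0.2750, bell pepper $0.7500.
With no serving limits, use only edamame: 23 g / 6 g = 3.833 servings × $0.70 = $2.68.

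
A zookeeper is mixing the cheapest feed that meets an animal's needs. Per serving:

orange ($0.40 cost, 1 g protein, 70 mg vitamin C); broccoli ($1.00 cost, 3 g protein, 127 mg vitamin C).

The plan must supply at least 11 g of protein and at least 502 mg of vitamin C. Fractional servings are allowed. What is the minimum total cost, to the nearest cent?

orange only: max(11/1, 502/70) = 11 servings → $4.40.
broccoli only: max(11/3, 502/127) = 3.953 servings → $3.95.
orange + broccoli with both tight: 1.313 servings and 3.229 servings → $3.75.
So the least-cost plan costs $3.75.

$3.75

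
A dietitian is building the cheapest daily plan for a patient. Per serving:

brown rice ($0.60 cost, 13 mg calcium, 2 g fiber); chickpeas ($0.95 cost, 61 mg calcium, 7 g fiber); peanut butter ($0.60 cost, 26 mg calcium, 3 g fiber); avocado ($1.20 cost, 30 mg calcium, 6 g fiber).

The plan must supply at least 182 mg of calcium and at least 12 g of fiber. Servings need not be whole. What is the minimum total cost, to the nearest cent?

$2.83

The cheapest plan sits at a corner of the feasible region — with two constraints it uses at most two foods.
brown rice only: max(182/13, 12/2) = 14 servings → $8.40.
chickpeas only: max(182/61, 12/7) = 2.984 servings → $2.83.
peanut butter only: max(182/26, 12/3) = 7 servings → $4.20.
avocado only: max(182/30, 12/6) = 6.067 servings → $7.28.
brown rice + chickpeas: intersection lies outside the first quadrant.
brown rice + peanut butter: the both-tight solution has a negative serving — not a feasible corner.
brown rice + avocado with both targets exact would need a negative amount; discard.
chickpeas + peanut butter with both targets exact would need a negative amount; discard.
chickpeas + avocado: intersection lies outside the first quadrant.
peanut butter + avocado: the both-tight solution has a negative serving — not a feasible corner.
Cheapest feasible corner: $2.83.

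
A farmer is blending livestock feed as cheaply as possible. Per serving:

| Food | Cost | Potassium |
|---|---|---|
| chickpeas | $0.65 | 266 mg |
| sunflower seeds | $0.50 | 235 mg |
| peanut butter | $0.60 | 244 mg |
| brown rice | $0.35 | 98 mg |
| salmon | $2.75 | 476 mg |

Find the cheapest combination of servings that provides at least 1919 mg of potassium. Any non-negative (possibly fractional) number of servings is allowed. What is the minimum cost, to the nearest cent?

Cost per mg of potassium: sunflower seeds $0.0021, chickpeas $0.0024, peanut butter $0.0025, brown rice $0.0036, salmon $0.0058.
With no serving limits, use only sunflower seeds: 1919 mg / 235 mg = 8.166 servings × $0.50 = $4.08.

$4.08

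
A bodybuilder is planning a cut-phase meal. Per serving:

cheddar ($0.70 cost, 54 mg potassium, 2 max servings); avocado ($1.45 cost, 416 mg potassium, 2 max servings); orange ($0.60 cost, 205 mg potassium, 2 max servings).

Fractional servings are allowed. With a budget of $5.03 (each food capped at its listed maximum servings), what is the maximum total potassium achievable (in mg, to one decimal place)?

Potassium per dollar: orange 341.7, avocado 286.9, cheddar 77.14.
Take 2 servings of orange: spends $1.20, +410.0 mg potassium (running total 410.0 mg).
Take 2 servings of avocado: spends $2.90, +832.0 mg potassium (running total 1242.0 mg).
Take 1.329 servings of cheddar: spends $0.93, +71.7 mg potassium (running total 1313.7 mg).
Greedy by best ratio exhausts the cost allowance optimally: 1313.7 mg.

1313.7 mg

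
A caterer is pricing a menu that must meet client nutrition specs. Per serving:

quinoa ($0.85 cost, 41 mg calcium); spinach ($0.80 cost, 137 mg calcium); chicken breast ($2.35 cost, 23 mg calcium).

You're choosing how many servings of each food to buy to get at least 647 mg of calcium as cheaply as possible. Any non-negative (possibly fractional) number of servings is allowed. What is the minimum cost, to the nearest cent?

Cost per mg of calcium: spinach $0.0058, quinoa $0.0207, chicken breast $0.1022.
With no serving limits, use only spinach: 647 mg / 137 mg = 4.723 servings × $0.80 = $3.78.

$3.78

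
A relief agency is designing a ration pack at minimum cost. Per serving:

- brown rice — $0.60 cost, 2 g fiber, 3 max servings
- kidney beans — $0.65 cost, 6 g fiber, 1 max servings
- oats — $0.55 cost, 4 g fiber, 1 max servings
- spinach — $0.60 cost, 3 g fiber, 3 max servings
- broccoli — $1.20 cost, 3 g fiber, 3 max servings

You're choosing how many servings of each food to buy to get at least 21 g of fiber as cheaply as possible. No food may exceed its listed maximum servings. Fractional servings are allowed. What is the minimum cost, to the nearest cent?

$3.60

Cost per g of fiber: kidney beans $0.1083, oats $0.1375, spinach $0.2000, brown rice $0.3000, broccoli $0.4000.
Take 1 serving of kidney beans: +6.0 g fiber for $0.65 (total $0.65, still need 15.0 g).
Take 1 serving of oats: +4.0 g fiber for $0.55 (total $1.20, still need 11.0 g).
Take 3 servings of spinach: +9.0 g fiber for $1.80 (total $3.00, still need 2.0 g).
Take 1 serving of brown rice: +2.0 g fiber for $0.60 (total $3.60, still need 0.0 g).
Greedy by cheapest-per-g is optimal for a single linear constraint, so the minimum cost is $3.60.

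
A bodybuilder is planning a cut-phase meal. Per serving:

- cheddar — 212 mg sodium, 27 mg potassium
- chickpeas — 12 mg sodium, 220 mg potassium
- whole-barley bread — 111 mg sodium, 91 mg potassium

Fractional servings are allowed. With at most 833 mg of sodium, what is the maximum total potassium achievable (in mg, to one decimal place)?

15271.7 mg

Potassium per mg sodium: chickpeas 18.33, whole-barley bread 0.8198, cheddar 0.1274.
With no serving limits, spend the whole sodium allowance on chickpeas: 833 mg / 12 mg × 220 mg = 15271.7 mg.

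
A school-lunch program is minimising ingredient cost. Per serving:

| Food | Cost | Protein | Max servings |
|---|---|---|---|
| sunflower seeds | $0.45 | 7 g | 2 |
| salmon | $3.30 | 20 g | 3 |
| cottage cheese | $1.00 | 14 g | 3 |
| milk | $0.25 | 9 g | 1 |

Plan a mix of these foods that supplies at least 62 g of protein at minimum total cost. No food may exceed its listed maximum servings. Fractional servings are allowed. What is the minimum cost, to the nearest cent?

Cost per g of protein: milk $0.0278, sunflower seeds $0.0643, cottage cheese $0.0714, salmon $0.1650.
Take 1 serving of milk: +9.0 g protein for $0.25 (total $0.25, still need 53.0 g).
Take 2 servings of sunflower seeds: +14.0 g protein for $0.90 (total $1.15, still need 39.0 g).
Take 2.786 servings of cottage cheese: +39.0 g protein for $2.79 (total $3.94, still need 0.0 g).
Filling from the cheapest source first is optimal under one linear minimum: $3.94.

$3.94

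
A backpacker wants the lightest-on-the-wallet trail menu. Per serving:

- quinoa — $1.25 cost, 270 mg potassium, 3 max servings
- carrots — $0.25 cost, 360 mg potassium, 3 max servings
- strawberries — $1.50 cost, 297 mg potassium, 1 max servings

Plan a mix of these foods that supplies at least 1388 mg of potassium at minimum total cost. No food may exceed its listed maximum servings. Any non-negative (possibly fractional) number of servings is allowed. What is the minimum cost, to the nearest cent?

$2.18

Cost per mg of potassium: carrots $0.0007, quinoa $0.0046, strawberries $0.0051.
Take 3 servings of carrots: +1080.0 mg potassium for $0.75 (total $0.75, still need 308.0 mg).
Take 1.141 servings of quinoa: +308.0 mg potassium for $1.43 (total $2.18, still need 0.0 mg).
Filling from the cheapest source first is optimal under one linear minimum: $2.18.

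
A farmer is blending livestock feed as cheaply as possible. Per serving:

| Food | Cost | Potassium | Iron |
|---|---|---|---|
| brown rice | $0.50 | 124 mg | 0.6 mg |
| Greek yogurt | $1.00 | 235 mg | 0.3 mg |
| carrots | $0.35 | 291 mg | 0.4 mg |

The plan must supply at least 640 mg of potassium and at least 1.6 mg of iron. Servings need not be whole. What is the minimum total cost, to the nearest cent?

$1.36

Check every corner: each single food scaled to meet both minima, and each pair solved so both constraints bind.
brown rice only: max(640/124, 1.6/0.6) = 5.161 servings → $2.58.
Greek yogurt only: max(640/235, 1.6/0.3) = 5.333 servings → $5.33.
carrots only: max(640/291, 1.6/0.4) = 4 servings → $1.40.
brown rice + Greek yogurt with both tight: 1.773 servings and 1.788 servings → $2.67.
brown rice + carrots with both tight: 1.677 servings and 1.485 servings → $1.36.
Greek yogurt + carrots: intersection lies outside the first quadrant.
Cheapest feasible corner: $1.36.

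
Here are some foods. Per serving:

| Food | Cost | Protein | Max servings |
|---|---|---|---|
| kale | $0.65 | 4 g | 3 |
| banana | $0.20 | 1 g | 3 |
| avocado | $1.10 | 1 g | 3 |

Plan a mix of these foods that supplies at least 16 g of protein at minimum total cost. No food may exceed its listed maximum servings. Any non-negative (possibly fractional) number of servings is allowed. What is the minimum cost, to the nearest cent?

Cost per g of protein: kale $0.1625, banana $0.2000, avocado $1.1000.
Take 3 servings of kale: +12.0 g protein for $1.95 (total $1.95, still need 4.0 g).
Take 3 servings of banana: +3.0 g protein for $0.60 (total $2.55, still need 1.0 g).
Take 1 serving of avocado: +1.0 g protein for $1.10 (total $3.65, still need 0.0 g).
Filling from the cheapest source first is optimal under one linear minimum: $3.65.

$3.65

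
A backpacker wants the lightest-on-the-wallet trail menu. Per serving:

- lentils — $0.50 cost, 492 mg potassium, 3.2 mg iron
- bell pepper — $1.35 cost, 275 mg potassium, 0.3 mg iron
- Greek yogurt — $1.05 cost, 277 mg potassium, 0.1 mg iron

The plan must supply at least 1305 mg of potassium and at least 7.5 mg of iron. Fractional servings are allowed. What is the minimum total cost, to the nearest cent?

$1.33

lentils only: max(1305/492, 7.5/3.2) = 2.652 servings → $1.33.
bell pepper only: max(1305/275, 7.5/0.3) = 25 servings → $33.75.
Greek yogurt only: max(1305/277, 7.5/0.1) = 75 servings → $78.75.
lentils + bell pepper with both tight: 2.282 servings and 0.6636 servings → $2.04.
lentils + Greek yogurt with both tight: 2.326 servings and 0.5805 servings → $1.77.
bell pepper + Greek yogurt: intersection lies outside the first quadrant.
Cheapest feasible corner: $1.33.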